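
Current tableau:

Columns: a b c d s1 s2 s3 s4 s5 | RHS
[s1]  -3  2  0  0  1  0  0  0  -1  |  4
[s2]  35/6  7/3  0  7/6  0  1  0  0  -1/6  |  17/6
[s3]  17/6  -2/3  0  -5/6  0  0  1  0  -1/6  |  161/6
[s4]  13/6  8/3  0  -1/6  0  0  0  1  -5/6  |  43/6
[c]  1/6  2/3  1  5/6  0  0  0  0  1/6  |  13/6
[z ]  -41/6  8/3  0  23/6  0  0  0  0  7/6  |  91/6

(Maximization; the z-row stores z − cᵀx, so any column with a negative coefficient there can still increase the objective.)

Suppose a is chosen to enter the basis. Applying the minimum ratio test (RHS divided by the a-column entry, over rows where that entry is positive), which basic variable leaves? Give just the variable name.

Ratios: row 1 (s1): entry -3 ≤ 0, skip; row 2 (s2): (17/6)/(35/6) = 17/35; row 3 (s3): (161/6)/(17/6) = 161/17; row 4 (s4): (43/6)/(13/6) = 43/13; row 5 (c): (13/6)/(1/6) = 13.
Minimum ratio 17/35 is in the s2 row, so s2 leaves.

s2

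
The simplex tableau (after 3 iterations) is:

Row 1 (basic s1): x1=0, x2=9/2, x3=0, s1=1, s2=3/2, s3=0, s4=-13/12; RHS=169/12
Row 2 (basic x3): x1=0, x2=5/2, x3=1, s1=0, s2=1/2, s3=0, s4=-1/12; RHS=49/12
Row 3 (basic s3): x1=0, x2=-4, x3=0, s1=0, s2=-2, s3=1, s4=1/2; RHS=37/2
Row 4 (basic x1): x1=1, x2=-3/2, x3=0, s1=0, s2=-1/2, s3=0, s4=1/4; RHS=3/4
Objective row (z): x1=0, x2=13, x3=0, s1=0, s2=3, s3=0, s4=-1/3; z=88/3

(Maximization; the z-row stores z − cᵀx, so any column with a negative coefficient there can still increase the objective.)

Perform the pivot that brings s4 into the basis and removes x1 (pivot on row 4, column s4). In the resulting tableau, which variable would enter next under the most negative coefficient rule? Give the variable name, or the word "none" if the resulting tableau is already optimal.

Pivot element 1/4. New z-row = old z-row − (-1/3)·(row 4/(1/4)).
Updated z-row coefficients: x1: 4/3, x2: 11, x3: 0, s1: 0, s2: 7/3, s3: 0, s4: 0.
No coefficient is strictly negative; the tableau after this pivot is optimal.

none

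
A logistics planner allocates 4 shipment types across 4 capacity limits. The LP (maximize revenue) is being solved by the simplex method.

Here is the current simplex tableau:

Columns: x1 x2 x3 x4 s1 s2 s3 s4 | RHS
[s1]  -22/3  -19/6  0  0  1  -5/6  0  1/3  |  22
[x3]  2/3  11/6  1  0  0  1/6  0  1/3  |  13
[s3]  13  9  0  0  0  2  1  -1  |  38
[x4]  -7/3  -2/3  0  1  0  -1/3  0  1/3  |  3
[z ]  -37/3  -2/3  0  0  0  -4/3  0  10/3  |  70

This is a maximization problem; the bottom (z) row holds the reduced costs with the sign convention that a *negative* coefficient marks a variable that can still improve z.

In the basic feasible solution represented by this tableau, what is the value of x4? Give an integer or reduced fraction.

3

x4 is basic (row 4); its value is the RHS of that row: 3.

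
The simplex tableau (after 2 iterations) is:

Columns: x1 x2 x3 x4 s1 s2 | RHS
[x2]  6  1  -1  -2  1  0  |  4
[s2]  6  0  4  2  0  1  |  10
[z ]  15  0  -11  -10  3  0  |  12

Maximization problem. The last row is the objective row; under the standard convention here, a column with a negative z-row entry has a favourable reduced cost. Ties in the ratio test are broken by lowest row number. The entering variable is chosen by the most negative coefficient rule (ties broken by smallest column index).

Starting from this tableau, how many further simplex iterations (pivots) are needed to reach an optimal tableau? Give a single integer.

pivot: x3 in, s2 out → z = 79/2
pivot: x4 in, x3 out → z = 62
No improving column remains; optimal.

2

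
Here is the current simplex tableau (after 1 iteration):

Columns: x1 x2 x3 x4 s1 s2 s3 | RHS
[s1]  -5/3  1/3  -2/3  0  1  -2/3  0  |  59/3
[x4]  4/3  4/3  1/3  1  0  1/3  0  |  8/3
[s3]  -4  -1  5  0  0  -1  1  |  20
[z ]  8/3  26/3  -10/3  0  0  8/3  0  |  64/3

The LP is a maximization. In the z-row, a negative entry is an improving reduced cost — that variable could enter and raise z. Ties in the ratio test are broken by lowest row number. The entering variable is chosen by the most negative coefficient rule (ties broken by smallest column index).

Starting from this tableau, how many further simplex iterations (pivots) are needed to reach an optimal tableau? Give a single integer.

1

pivot: x3 in, s3 out → z = 104/3
No improving column remains; optimal.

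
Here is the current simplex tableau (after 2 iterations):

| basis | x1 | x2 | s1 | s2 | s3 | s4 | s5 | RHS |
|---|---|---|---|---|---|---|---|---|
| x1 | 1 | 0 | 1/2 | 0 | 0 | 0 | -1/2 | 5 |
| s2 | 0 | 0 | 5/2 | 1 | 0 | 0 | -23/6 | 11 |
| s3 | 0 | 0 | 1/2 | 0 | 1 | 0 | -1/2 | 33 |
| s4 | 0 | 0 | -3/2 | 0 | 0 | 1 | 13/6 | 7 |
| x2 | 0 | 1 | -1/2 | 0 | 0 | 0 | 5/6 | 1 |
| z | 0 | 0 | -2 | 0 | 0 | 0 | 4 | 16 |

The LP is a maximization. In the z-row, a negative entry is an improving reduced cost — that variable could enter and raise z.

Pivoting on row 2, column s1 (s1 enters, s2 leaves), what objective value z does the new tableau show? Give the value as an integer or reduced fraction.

Minimum ratio for s1: 11/(5/2) = 22/5.
z changes by −(z-row coeff of s1)·ratio = −(-2)·(22/5) = 44/5.
New z = 16 + (44/5) = 124/5.

124/5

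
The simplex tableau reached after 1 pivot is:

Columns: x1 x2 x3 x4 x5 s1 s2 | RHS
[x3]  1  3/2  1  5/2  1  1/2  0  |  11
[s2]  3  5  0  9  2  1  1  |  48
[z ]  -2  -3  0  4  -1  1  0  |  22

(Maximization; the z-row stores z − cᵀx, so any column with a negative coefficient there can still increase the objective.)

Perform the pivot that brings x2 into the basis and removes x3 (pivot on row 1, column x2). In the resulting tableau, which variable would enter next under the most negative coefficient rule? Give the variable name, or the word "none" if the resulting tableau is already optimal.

Pivot element 3/2. New z-row = old z-row − (-3)·(row 1/(3/2)).
Updated z-row coefficients: x1: 0, x2: 0, x3: 2, x4: 9, x5: 1, s1: 2, s2: 0.
No coefficient is strictly negative; the tableau after this pivot is optimal.

none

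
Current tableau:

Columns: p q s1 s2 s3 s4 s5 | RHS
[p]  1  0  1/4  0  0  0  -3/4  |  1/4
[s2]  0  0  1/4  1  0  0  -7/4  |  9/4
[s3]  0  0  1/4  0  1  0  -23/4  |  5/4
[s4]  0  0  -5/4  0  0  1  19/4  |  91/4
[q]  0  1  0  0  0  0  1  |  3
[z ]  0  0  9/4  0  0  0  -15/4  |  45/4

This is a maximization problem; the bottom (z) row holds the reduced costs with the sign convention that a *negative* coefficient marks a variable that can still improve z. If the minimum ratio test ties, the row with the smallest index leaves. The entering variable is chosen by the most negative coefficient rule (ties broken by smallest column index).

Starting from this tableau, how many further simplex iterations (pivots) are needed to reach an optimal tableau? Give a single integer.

pivot: s5 in, q out → z = 45/2
No improving column remains; optimal.

1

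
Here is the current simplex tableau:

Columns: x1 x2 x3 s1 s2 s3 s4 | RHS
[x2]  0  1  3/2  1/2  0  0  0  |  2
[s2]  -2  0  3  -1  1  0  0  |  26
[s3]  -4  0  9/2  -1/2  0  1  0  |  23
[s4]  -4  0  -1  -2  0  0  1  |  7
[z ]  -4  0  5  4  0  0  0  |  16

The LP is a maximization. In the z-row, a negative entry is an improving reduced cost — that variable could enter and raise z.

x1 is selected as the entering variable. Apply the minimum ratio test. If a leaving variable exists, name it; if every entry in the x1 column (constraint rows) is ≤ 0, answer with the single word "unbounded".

unbounded

x1-column entries: row 1: 0, row 2: -2, row 3: -4, row 4: -4. All ≤ 0, so x1 can increase without bound; the LP is unbounded in this direction.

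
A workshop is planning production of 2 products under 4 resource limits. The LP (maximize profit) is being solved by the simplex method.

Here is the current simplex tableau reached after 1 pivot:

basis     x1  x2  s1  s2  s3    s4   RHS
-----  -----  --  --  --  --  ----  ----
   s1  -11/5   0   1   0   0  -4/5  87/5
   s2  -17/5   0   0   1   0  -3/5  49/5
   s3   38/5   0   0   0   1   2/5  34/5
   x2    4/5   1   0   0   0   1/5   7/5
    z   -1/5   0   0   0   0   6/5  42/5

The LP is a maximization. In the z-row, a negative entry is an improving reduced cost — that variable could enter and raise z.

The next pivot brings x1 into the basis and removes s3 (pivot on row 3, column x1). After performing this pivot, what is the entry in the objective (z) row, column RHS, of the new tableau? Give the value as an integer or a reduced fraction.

Pivot element is row 3, column x1: 38/5.
Normalize row 3: new (row 3, RHS) = (34/5)/(38/5) = 17/19.
z-row ← z-row − (-1/5)·(new row 3): 42/5 − (-1/5)·(17/19) = 163/19.

163/19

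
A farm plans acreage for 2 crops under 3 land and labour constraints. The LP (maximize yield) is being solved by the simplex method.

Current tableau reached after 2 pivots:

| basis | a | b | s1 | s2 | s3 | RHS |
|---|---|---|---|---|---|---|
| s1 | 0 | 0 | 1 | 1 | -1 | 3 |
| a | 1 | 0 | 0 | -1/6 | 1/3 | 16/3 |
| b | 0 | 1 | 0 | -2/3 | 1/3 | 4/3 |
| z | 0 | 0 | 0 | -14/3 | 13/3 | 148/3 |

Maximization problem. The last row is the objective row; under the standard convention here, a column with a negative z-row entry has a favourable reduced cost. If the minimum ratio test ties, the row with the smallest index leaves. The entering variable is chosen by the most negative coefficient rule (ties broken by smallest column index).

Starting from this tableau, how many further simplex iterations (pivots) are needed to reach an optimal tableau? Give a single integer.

pivot: s2 in, s1 out → z = 190/3
pivot: s3 in, a out → z = 75
No improving column remains; optimal.

2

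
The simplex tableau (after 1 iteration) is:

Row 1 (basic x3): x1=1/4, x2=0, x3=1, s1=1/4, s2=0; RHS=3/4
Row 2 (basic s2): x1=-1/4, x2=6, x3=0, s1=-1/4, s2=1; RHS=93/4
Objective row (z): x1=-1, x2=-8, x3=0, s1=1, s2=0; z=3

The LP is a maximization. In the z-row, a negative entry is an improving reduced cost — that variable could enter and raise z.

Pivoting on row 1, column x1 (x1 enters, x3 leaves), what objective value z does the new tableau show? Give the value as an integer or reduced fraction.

Minimum ratio for x1: (3/4)/(1/4) = 3.
z changes by −(z-row coeff of x1)·ratio = −(-1)·3 = 3.
New z = 3 + 3 = 6.

6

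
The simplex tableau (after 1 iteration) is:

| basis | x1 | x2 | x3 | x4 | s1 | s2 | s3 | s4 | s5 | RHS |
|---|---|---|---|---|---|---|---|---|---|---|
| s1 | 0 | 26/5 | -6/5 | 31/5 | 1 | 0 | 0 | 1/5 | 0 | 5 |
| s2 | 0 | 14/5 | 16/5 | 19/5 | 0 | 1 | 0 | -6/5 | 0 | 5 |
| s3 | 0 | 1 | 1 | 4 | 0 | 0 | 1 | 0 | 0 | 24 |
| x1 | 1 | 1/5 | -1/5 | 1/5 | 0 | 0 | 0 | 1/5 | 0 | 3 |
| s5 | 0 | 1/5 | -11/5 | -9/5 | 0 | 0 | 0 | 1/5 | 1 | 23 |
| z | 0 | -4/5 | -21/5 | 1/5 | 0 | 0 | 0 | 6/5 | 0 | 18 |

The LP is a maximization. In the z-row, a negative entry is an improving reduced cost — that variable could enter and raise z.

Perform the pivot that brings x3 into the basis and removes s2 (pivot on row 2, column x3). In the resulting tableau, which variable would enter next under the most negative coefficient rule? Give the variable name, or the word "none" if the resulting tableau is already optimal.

Pivot element 16/5. New z-row = old z-row − (-21/5)·(row 2/(16/5)).
Updated z-row coefficients: x1: 0, x2: 23/8, x3: 0, x4: 83/16, s1: 0, s2: 21/16, s3: 0, s4: -3/8, s5: 0.
The most negative is -3/8 in column s4, so s4 would enter next.

s4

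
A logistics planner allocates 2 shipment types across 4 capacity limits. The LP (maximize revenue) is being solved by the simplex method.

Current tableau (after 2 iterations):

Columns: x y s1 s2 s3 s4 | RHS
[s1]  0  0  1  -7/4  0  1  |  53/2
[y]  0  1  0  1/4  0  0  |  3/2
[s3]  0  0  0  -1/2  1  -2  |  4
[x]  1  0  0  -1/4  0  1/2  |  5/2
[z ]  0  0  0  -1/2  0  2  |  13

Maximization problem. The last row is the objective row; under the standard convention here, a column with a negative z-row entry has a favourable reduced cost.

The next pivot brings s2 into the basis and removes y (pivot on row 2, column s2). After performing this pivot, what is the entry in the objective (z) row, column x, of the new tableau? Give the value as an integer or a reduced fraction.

Pivot element is row 2, column s2: 1/4.
Normalize row 2: new (row 2, x) = 0/(1/4) = 0.
z-row ← z-row − (-1/2)·(new row 2): 0 − (-1/2)·0 = 0.

0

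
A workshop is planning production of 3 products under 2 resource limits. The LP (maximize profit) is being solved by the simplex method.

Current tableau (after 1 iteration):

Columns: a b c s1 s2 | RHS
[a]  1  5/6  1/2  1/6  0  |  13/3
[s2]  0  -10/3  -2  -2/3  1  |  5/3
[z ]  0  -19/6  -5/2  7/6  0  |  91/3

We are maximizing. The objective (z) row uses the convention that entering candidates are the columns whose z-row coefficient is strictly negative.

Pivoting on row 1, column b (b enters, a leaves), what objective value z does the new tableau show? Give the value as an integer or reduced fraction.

Minimum ratio for b: (13/3)/(5/6) = 26/5.
z changes by −(z-row coeff of b)·ratio = −(-19/6)·(26/5) = 247/15.
New z = 91/3 + (247/15) = 234/5.

234/5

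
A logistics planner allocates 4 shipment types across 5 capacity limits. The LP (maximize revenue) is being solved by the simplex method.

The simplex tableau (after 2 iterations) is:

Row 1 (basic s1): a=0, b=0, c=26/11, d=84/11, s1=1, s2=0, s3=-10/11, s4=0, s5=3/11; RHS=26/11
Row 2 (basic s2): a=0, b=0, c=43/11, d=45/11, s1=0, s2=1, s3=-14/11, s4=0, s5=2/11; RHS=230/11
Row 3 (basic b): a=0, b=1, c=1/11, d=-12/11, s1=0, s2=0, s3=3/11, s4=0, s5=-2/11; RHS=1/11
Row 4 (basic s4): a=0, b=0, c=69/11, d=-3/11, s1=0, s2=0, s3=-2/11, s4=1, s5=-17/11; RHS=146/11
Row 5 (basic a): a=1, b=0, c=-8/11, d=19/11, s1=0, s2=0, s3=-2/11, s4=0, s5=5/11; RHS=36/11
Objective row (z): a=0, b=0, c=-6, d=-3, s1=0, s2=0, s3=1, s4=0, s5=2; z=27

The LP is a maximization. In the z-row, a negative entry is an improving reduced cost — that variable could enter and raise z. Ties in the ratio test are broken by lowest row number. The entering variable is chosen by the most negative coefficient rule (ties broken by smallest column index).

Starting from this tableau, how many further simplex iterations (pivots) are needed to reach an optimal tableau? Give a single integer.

2

pivot: c in, s1 out → z = 33
pivot: s3 in, b out → z = 33
No improving column remains; optimal.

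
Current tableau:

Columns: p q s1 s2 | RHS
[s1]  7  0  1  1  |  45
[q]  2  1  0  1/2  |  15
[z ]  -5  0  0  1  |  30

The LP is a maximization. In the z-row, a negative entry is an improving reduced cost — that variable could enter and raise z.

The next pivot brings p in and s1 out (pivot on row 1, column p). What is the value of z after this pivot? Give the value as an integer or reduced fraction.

435/7

Minimum ratio for p: 45/7 = 45/7.
z changes by −(z-row coeff of p)·ratio = −(-5)·(45/7) = 225/7.
New z = 30 + (225/7) = 435/7.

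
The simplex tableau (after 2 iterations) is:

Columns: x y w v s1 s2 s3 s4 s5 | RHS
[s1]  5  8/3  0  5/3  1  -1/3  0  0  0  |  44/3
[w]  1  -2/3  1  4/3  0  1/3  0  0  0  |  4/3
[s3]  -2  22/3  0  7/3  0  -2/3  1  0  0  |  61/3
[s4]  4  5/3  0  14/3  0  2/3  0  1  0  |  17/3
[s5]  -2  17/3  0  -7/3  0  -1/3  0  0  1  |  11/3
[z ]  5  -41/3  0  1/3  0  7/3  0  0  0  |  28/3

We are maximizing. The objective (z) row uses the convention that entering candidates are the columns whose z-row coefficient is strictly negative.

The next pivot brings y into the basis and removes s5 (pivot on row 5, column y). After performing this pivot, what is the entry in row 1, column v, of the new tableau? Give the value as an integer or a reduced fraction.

Pivot element is row 5, column y: 17/3.
Normalize row 5: new (row 5, v) = (-7/3)/(17/3) = -7/17.
row 1 ← row 1 − (8/3)·(new row 5): 5/3 − (8/3)·(-7/17) = 47/17.

47/17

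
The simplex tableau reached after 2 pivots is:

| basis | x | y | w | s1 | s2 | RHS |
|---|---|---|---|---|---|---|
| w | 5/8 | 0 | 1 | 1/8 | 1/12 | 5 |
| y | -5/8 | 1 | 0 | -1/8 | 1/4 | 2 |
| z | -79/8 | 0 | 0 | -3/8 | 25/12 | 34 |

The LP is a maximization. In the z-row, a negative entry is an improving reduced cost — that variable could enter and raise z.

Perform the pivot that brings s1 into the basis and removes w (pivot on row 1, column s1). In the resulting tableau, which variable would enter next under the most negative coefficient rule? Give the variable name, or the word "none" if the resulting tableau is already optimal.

x

Pivot element 1/8. New z-row = old z-row − (-3/8)·(row 1/(1/8)).
Updated z-row coefficients: x: -8, y: 0, w: 3, s1: 0, s2: 7/3.
The most negative is -8 in column x, so x would enter next.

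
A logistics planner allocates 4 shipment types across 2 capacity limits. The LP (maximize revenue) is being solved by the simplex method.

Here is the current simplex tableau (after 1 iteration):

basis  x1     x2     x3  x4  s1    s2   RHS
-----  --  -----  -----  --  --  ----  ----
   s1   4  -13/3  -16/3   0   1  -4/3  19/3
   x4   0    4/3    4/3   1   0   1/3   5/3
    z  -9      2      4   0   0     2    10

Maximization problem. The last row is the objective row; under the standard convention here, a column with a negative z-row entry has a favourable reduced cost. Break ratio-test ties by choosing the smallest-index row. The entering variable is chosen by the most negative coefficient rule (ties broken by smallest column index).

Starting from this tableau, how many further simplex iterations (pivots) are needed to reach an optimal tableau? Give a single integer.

pivot: x1 in, s1 out → z = 97/4
pivot: x3 in, x4 out → z = 137/4
No improving column remains; optimal.

2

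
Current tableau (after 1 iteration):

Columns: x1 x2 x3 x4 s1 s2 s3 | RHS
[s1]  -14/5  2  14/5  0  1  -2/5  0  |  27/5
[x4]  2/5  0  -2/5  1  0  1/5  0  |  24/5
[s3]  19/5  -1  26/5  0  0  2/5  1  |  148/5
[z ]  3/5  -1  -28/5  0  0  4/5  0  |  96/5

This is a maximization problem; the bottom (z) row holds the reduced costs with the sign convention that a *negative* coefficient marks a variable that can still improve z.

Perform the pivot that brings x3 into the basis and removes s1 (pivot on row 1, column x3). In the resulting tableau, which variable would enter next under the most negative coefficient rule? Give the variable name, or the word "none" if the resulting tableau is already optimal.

x1

Pivot element 14/5. New z-row = old z-row − (-28/5)·(row 1/(14/5)).
Updated z-row coefficients: x1: -5, x2: 3, x3: 0, x4: 0, s1: 2, s2: 0, s3: 0.
The most negative is -5 in column x1, so x1 would enter next.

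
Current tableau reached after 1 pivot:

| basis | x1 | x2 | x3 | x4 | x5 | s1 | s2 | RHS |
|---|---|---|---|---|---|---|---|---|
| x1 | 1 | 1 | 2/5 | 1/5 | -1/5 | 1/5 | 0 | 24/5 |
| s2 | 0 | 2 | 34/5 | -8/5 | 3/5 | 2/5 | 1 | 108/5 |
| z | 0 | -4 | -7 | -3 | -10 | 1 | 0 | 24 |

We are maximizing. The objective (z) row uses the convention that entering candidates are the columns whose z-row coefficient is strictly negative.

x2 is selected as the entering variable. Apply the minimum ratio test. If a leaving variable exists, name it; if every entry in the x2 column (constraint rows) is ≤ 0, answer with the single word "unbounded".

Ratios: row 1 (x1): (24/5)/1 = 24/5; row 2 (s2): (108/5)/2 = 54/5.
Minimum ratio is in the x1 row, so x1 leaves.

x1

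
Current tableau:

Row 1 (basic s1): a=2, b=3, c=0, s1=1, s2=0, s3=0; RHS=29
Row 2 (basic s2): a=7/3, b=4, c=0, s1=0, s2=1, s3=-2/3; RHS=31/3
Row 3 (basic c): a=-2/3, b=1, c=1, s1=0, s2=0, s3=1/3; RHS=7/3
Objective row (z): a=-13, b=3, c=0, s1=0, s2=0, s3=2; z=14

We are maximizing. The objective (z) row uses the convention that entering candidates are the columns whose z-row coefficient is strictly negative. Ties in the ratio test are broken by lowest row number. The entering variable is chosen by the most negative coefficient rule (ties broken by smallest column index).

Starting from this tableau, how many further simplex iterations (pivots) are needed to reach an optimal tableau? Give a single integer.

pivot: a in, s2 out → z = 501/7
pivot: s3 in, s1 out → z = 132
No improving column remains; optimal.

2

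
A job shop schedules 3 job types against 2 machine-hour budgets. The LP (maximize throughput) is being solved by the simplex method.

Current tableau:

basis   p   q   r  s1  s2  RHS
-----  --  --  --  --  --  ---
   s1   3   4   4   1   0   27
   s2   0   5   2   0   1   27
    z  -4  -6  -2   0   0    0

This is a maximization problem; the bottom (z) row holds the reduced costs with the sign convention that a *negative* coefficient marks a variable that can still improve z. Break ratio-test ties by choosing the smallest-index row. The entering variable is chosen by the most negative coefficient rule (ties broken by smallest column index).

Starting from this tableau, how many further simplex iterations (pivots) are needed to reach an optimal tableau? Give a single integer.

pivot: q in, s2 out → z = 162/5
pivot: p in, s1 out → z = 198/5
No improving column remains; optimal.

2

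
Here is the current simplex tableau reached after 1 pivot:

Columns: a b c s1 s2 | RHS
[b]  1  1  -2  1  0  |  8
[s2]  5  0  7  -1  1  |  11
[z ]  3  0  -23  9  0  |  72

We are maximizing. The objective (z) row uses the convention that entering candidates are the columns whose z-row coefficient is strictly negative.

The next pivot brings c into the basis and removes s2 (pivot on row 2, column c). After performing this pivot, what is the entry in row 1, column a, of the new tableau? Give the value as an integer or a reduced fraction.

17/7

Pivot element is row 2, column c: 7.
Normalize row 2: new (row 2, a) = 5/7 = 5/7.
row 1 ← row 1 − (-2)·(new row 2): 1 − (-2)·(5/7) = 17/7.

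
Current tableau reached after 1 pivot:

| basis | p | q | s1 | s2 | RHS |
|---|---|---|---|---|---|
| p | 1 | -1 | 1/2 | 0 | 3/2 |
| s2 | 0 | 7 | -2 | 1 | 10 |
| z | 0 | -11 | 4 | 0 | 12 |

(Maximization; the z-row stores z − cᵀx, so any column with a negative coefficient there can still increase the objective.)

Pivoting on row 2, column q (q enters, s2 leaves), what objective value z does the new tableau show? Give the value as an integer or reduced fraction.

Minimum ratio for q: 10/7 = 10/7.
z changes by −(z-row coeff of q)·ratio = −(-11)·(10/7) = 110/7.
New z = 12 + (110/7) = 194/7.

194/7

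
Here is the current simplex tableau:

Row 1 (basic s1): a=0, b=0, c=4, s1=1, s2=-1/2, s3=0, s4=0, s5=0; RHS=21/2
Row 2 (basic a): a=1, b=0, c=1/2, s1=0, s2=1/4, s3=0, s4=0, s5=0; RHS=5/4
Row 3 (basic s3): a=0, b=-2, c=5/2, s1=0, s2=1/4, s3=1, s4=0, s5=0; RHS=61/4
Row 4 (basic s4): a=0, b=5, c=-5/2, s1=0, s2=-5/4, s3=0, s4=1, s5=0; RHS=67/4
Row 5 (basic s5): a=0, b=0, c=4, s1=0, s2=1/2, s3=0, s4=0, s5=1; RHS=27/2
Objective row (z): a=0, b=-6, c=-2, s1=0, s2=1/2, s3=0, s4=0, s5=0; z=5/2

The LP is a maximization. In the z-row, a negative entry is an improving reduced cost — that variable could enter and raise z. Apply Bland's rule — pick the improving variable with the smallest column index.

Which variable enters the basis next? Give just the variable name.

b

Objective-row coefficients: a: 0, b: -6, c: -2, s1: 0, s2: 1/2, s3: 0, s4: 0, s5: 0.
Improving columns: b, c. Bland's rule picks the smallest column index → b.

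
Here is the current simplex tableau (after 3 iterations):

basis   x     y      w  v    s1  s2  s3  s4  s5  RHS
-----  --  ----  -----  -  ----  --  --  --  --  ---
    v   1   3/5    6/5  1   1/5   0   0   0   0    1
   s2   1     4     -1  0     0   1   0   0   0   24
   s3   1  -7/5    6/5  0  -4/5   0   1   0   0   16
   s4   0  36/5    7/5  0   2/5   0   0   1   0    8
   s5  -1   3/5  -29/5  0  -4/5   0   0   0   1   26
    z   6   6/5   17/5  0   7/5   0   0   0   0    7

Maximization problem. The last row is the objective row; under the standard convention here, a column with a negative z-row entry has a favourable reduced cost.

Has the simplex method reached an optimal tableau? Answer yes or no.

No objective-row coefficient is strictly negative, so no entering variable exists; the tableau is optimal.

yes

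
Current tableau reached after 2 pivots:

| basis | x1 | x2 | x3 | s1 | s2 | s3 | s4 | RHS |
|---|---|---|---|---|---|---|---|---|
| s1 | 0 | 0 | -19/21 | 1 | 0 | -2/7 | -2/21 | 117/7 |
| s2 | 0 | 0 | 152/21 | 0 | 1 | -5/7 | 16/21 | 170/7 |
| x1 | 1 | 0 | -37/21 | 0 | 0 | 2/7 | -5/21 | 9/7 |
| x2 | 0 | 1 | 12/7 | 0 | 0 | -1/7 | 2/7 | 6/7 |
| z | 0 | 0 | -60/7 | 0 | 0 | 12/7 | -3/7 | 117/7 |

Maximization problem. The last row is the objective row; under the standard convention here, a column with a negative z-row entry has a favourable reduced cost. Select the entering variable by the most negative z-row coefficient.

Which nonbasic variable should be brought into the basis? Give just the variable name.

x3

Objective-row coefficients: x1: 0, x2: 0, x3: -60/7, s1: 0, s2: 0, s3: 12/7, s4: -3/7.
The most negative is -60/7 in column x3, so x3 enters.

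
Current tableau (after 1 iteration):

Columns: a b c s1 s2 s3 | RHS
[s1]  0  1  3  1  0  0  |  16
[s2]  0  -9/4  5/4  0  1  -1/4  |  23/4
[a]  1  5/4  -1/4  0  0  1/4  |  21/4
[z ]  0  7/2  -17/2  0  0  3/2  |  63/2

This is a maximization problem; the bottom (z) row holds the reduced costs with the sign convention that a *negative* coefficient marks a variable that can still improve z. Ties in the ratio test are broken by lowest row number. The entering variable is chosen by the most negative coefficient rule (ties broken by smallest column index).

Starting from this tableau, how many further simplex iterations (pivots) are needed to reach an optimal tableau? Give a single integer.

pivot: c in, s2 out → z = 353/5
pivot: b in, s1 out → z = 2389/32
No improving column remains; optimal.

2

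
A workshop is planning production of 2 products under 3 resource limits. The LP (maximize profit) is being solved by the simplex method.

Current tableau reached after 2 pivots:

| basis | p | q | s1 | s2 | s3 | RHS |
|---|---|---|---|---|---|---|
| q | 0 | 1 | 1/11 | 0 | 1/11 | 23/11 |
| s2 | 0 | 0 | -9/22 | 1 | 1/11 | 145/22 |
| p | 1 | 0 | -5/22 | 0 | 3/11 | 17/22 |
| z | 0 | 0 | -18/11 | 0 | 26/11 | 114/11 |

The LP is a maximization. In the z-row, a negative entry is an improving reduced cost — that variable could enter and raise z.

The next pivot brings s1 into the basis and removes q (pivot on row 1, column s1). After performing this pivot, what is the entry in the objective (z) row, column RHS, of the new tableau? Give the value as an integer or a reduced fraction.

48

Pivot element is row 1, column s1: 1/11.
Normalize row 1: new (row 1, RHS) = (23/11)/(1/11) = 23.
z-row ← z-row − (-18/11)·(new row 1): 114/11 − (-18/11)·23 = 48.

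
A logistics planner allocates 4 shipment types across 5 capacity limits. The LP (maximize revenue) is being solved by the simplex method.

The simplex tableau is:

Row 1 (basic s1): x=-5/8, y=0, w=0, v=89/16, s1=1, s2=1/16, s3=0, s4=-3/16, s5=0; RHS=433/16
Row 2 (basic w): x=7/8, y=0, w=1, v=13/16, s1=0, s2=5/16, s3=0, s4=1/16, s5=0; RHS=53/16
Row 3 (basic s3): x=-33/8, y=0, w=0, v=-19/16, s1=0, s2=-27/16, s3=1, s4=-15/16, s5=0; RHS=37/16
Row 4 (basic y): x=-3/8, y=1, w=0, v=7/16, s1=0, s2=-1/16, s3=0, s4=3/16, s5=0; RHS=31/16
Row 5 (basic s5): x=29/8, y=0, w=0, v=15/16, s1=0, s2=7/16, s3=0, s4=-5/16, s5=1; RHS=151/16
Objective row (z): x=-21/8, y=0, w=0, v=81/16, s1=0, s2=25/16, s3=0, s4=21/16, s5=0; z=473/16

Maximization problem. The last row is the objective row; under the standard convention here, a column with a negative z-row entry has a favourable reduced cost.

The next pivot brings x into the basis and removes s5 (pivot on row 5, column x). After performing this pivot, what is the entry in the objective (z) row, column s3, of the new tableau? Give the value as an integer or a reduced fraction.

0

Pivot element is row 5, column x: 29/8.
Normalize row 5: new (row 5, s3) = 0/(29/8) = 0.
z-row ← z-row − (-21/8)·(new row 5): 0 − (-21/8)·0 = 0.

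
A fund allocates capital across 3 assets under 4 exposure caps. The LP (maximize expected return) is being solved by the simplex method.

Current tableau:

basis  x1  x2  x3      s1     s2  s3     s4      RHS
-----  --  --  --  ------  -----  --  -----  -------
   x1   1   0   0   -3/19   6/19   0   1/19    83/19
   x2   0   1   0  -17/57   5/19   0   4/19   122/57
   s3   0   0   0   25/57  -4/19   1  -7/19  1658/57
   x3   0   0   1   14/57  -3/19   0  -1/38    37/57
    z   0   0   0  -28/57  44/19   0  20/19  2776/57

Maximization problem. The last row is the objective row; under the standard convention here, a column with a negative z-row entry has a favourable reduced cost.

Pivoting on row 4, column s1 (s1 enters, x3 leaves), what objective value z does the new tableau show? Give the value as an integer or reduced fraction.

50

Minimum ratio for s1: (37/57)/(14/57) = 37/14.
z changes by −(z-row coeff of s1)·ratio = −(-28/57)·(37/14) = 74/57.
New z = 2776/57 + (74/57) = 50.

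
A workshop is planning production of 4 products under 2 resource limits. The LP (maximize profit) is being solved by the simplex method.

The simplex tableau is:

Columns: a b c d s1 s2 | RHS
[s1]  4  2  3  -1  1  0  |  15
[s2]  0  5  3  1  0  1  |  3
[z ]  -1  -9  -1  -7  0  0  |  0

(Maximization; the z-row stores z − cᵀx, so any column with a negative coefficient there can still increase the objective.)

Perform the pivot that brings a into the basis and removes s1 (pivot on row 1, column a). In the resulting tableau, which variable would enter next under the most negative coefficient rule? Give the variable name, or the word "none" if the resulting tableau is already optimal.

b

Pivot element 4. New z-row = old z-row − (-1)·(row 1/4).
Updated z-row coefficients: a: 0, b: -17/2, c: -1/4, d: -29/4, s1: 1/4, s2: 0.
The most negative is -17/2 in column b, so b would enter next.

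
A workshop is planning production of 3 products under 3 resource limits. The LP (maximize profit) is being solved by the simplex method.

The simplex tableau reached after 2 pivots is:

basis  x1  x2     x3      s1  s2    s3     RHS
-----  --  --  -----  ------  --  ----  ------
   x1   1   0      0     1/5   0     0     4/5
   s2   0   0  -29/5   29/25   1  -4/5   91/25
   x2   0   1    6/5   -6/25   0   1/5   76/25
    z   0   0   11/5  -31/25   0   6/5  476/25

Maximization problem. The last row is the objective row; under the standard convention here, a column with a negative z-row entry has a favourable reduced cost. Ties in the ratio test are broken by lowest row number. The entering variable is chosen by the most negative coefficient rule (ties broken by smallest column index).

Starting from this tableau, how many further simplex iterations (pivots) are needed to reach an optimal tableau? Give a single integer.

pivot: s1 in, s2 out → z = 665/29
pivot: x3 in, x1 out → z = 685/29
No improving column remains; optimal.

2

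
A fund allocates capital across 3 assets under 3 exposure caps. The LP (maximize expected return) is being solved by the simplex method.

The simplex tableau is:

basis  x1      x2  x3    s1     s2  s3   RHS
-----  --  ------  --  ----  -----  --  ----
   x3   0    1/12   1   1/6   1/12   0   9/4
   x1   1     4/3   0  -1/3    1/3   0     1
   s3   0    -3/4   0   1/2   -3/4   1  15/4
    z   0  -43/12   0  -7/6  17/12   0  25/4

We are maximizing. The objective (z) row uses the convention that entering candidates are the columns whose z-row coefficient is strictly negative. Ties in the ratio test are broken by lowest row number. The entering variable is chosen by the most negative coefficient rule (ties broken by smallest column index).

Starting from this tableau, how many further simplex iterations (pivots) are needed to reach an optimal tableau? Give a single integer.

2

pivot: x2 in, x1 out → z = 143/16
pivot: s1 in, x3 out → z = 33
No improving column remains; optimal.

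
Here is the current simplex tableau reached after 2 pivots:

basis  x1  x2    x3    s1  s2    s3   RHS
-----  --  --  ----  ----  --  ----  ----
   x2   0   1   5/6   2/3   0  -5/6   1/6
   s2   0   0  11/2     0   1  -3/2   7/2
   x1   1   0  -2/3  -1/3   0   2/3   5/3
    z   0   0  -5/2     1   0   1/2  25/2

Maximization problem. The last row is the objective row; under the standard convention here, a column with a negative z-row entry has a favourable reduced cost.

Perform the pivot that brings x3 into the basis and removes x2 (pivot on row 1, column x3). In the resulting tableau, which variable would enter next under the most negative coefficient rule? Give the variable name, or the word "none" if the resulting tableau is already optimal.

Pivot element 5/6. New z-row = old z-row − (-5/2)·(row 1/(5/6)).
Updated z-row coefficients: x1: 0, x2: 3, x3: 0, s1: 3, s2: 0, s3: -2.
The most negative is -2 in column s3, so s3 would enter next.

s3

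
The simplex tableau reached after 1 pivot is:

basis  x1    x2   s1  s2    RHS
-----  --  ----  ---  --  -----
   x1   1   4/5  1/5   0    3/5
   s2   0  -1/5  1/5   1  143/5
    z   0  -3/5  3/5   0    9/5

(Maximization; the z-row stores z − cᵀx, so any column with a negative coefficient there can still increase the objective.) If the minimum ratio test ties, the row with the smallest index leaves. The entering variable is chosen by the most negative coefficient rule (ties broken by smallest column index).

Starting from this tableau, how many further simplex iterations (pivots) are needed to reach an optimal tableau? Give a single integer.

pivot: x2 in, x1 out → z = 9/4
No improving column remains; optimal.

1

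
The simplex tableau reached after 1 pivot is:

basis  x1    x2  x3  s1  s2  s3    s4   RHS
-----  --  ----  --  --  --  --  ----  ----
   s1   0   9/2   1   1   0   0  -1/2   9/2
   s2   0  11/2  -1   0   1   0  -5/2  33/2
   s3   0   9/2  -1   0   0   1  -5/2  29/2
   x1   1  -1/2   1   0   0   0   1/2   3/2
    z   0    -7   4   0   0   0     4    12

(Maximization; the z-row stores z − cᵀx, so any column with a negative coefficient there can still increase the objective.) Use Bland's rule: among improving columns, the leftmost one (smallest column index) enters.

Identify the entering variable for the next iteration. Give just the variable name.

Objective-row coefficients: x1: 0, x2: -7, x3: 4, s1: 0, s2: 0, s3: 0, s4: 4.
Improving columns: x2. Bland's rule picks the smallest column index → x2.

x2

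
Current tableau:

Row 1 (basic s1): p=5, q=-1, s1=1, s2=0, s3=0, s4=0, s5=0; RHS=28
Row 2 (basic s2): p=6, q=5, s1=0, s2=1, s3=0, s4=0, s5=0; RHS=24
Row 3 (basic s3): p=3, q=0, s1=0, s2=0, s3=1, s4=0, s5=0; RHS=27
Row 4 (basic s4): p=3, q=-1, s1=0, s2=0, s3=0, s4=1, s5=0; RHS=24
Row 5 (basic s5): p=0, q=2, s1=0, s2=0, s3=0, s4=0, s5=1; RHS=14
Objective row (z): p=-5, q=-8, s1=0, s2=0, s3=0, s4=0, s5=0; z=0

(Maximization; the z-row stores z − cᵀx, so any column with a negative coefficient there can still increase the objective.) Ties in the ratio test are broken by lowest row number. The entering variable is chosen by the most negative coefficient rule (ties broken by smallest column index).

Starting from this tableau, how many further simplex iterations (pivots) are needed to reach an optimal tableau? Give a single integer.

1

pivot: q in, s2 out → z = 192/5
No improving column remains; optimal.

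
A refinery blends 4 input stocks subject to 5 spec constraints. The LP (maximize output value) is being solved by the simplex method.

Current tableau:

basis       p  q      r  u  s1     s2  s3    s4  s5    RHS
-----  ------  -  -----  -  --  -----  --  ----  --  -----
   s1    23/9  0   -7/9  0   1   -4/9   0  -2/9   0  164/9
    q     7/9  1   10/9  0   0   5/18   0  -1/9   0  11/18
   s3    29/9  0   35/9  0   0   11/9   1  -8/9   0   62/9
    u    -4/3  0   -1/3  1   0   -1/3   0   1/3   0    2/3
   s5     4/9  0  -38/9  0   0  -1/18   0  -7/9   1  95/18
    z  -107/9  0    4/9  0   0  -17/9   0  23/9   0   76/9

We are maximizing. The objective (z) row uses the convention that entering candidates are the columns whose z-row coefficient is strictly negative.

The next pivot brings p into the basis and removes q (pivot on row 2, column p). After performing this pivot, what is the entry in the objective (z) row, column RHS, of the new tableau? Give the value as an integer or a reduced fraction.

249/14

Pivot element is row 2, column p: 7/9.
Normalize row 2: new (row 2, RHS) = (11/18)/(7/9) = 11/14.
z-row ← z-row − (-107/9)·(new row 2): 76/9 − (-107/9)·(11/14) = 249/14.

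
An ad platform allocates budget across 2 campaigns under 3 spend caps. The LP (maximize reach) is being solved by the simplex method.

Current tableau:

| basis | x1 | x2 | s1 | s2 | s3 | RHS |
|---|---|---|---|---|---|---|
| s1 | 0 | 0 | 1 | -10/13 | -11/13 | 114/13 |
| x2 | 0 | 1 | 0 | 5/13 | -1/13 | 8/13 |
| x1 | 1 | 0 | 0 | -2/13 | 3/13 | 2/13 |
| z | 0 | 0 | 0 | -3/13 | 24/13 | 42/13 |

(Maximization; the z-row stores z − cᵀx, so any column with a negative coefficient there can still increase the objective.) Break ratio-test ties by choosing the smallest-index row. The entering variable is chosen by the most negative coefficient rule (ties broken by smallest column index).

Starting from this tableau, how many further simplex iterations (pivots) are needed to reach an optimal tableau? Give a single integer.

pivot: s2 in, x2 out → z = 18/5
No improving column remains; optimal.

1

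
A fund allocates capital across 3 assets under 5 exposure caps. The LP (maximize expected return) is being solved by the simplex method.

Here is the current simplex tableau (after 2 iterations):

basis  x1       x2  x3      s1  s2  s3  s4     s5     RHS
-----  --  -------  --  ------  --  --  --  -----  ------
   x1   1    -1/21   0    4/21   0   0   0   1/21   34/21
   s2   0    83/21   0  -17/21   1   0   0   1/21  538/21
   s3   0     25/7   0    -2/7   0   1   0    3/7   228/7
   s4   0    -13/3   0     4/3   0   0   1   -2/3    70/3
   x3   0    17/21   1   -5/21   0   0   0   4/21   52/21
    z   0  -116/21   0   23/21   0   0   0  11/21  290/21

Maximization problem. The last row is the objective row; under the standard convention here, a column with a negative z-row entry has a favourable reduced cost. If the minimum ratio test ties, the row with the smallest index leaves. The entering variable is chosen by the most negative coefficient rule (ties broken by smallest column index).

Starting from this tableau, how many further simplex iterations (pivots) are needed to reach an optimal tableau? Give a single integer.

2

pivot: x2 in, x3 out → z = 522/17
pivot: s1 in, x1 out → z = 36
No improving column remains; optimal.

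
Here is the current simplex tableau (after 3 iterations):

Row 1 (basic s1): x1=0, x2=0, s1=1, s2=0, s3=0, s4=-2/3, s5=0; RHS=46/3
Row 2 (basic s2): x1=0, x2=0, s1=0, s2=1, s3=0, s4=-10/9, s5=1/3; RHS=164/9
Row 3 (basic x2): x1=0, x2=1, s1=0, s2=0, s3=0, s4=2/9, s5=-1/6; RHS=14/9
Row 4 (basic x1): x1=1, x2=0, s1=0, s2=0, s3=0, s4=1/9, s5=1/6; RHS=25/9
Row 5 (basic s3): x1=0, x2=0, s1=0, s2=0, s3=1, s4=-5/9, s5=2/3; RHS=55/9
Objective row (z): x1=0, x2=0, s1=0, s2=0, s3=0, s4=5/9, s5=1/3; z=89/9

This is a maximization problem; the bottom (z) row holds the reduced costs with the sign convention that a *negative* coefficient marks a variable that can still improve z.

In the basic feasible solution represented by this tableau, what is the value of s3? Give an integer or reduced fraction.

55/9

s3 is basic (row 5); its value is the RHS of that row: 55/9.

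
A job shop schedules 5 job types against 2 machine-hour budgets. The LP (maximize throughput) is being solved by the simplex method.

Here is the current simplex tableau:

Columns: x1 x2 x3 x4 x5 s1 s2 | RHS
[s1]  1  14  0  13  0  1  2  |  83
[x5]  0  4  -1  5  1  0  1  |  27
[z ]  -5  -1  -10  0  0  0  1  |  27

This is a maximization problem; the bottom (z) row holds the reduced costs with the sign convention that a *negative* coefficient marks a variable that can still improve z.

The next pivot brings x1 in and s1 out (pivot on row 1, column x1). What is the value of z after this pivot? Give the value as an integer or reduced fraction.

Minimum ratio for x1: 83/1 = 83.
z changes by −(z-row coeff of x1)·ratio = −(-5)·83 = 415.
New z = 27 + 415 = 442.

442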